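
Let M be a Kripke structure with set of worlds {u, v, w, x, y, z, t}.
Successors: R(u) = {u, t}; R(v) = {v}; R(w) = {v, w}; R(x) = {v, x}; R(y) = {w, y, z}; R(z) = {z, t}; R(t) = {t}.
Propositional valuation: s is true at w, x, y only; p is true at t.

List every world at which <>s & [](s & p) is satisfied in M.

none

Recall that []ψ holds at a world iff ψ holds at every accessible world, and <>ψ holds iff ψ holds at some accessible world.
Let φ = <>s & [](s & p). Evaluate φ at each world:
  u (successors {u, t}): φ is false.
  v (successors {v}): φ is false.
  w (successors {v, w}): φ is false.
  x (successors {v, x}): φ is false.
  y (successors {w, y, z}): φ is false.
  z (successors {z, t}): φ is false.
  t (successors {t}): φ is false.
For instance, at u:
  At u: <>s is false, [](s & p) is false, so <>s & [](s & p) is false.
    At u: <>s requires s at some successor in {u, t}.
      At u: s is false.
      At t: s is false.
    So <>s is false at u.
    At u: [](s & p) requires s & p at every successor {u, t}.
      s & p fails at u, so [](s & p) is false at u.
Satisfying worlds: none.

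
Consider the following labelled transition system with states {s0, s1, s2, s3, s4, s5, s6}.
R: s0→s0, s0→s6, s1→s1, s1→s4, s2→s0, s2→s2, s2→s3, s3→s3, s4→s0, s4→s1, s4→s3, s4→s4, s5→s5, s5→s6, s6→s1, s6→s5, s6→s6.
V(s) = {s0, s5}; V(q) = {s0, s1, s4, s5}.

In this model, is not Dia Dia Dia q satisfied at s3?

Recall that Dia ψ holds at a world iff ψ holds at some accessible world.
At s3: Dia Dia Dia q is false, so not Dia Dia Dia q is true.
  At s3: Dia Dia Dia q requires Dia Dia q at some successor in {s3}.
    At s3: Dia Dia q is false.
  So Dia Dia Dia q is false at s3.

Yes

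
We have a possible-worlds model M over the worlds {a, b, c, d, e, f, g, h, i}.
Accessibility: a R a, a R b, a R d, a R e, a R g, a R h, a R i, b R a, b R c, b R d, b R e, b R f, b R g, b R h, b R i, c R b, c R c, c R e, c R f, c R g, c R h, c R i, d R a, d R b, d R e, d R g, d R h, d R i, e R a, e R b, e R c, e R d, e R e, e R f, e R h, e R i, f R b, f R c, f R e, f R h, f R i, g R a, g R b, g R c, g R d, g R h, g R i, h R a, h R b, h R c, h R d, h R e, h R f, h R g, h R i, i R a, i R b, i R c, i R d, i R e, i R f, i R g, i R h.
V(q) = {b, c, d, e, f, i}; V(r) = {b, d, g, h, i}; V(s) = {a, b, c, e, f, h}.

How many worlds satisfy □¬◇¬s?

Recall that □ψ holds at a world iff ψ holds at every accessible world, and ◇ψ holds iff ψ holds at some accessible world.
Let φ = □¬◇¬s. Evaluate φ at each world:
  a (successors {a, b, d, e, g, h, i}): φ is false.
  b (successors {a, c, d, e, f, g, h, i}): φ is false.
  c (successors {b, c, e, f, g, h, i}): φ is false.
  d (successors {a, b, e, g, h, i}): φ is false.
  e (successors {a, b, c, d, e, f, h, i}): φ is false.
  f (successors {b, c, e, h, i}): φ is false.
  g (successors {a, b, c, d, h, i}): φ is false.
  h (successors {a, b, c, d, e, f, g, i}): φ is false.
  i (successors {a, b, c, d, e, f, g, h}): φ is false.
For instance, at d:
  At d: □¬◇¬s requires ¬◇¬s at every successor {a, b, e, g, h, i}.
    ¬◇¬s fails at a, so □¬◇¬s is false at d.
      At a: ◇¬s is true, so ¬◇¬s is false.
Satisfying worlds: none.

0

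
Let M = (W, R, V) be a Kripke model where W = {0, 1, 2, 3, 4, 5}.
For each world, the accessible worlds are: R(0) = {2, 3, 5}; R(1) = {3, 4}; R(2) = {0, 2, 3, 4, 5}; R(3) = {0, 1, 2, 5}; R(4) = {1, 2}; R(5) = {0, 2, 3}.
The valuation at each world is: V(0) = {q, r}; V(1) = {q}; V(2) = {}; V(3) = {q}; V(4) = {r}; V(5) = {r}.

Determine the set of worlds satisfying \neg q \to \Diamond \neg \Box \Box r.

0, 1, 2, 3, 4, 5

Recall that \Box ψ holds at a world iff ψ holds at every accessible world, and \Diamond ψ holds iff ψ holds at some accessible world.
Let φ = \neg q \to \Diamond \neg \Box \Box r. Evaluate φ at each world:
  0 (successors {2, 3, 5}): φ is true.
  1 (successors {3, 4}): φ is true.
  2 (successors {0, 2, 3, 4, 5}): φ is true.
  3 (successors {0, 1, 2, 5}): φ is true.
  4 (successors {1, 2}): φ is true.
  5 (successors {0, 2, 3}): φ is true.
For instance, at 3:
  At 3: \neg q is false, \Diamond \neg \Box \Box r is true, so \neg q \to \Diamond \neg \Box \Box r is true.
    At 3: \Diamond \neg \Box \Box r requires \neg \Box \Box r at some successor in {0, 1, 2, 5}.
      \neg \Box \Box r holds at 0, so \Diamond \neg \Box \Box r is true at 3.
Satisfying worlds: {0, 1, 2, 3, 4, 5}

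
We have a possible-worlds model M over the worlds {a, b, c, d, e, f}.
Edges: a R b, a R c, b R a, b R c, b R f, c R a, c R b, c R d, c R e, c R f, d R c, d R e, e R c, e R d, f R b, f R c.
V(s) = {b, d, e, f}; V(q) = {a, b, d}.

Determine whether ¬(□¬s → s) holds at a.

At a: □¬s → s is true, so ¬(□¬s → s) is false.
  At a: □¬s is false, s is false, so □¬s → s is true.
    At a: □¬s requires ¬s at every successor {b, c}.
      ¬s fails at b, so □¬s is false at a.

No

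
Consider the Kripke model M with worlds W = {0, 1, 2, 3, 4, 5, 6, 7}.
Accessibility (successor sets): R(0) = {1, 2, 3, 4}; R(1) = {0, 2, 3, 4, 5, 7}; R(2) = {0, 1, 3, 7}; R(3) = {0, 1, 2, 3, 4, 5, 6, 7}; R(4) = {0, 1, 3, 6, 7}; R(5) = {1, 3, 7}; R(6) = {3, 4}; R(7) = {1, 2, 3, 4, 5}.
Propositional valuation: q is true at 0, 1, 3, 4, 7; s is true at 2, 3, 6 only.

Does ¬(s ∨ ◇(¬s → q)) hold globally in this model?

Let φ = ¬(s ∨ ◇(¬s → q)). Evaluate φ at each world:
  0 (successors {1, 2, 3, 4}): φ is false.
  1 (successors {0, 2, 3, 4, 5, 7}): φ is false.
  2 (successors {0, 1, 3, 7}): φ is false.
  3 (successors {0, 1, 2, 3, 4, 5, 6, 7}): φ is false.
  4 (successors {0, 1, 3, 6, 7}): φ is false.
  5 (successors {1, 3, 7}): φ is false.
  6 (successors {3, 4}): φ is false.
  7 (successors {1, 2, 3, 4, 5}): φ is false.
Detail at 0 (counterexample):
  At 0: s ∨ ◇(¬s → q) is true, so ¬(s ∨ ◇(¬s → q)) is false.
    At 0: s is false, ◇(¬s → q) is true, so s ∨ ◇(¬s → q) is true.
      At 0: ◇(¬s → q) requires ¬s → q at some successor in {1, 2, 3, 4}.
        ¬s → q holds at 1, so ◇(¬s → q) is true at 0.

No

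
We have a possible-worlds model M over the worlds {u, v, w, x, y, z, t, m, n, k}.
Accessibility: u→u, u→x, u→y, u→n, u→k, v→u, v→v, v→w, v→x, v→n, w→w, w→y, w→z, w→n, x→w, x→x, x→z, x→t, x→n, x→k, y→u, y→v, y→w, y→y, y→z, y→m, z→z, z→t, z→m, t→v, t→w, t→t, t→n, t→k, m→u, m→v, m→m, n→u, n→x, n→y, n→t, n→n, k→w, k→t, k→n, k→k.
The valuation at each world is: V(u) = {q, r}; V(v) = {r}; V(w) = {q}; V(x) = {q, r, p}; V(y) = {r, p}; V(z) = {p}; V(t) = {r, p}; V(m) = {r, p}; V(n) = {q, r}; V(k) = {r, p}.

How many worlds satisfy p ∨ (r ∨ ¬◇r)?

9

Recall that ◇ψ holds at a world iff ψ holds at some accessible world.
Let φ = p ∨ (r ∨ ¬◇r). Evaluate φ at each world:
  u (successors {u, x, y, n, k}): φ is true.
  v (successors {u, v, w, x, n}): φ is true.
  w (successors {w, y, z, n}): φ is false.
  x (successors {w, x, z, t, n, k}): φ is true.
  y (successors {u, v, w, y, z, m}): φ is true.
  z (successors {z, t, m}): φ is true.
  t (successors {v, w, t, n, k}): φ is true.
  m (successors {u, v, m}): φ is true.
  n (successors {u, x, y, t, n}): φ is true.
  k (successors {w, t, n, k}): φ is true.
For instance, at z:
  At z: p is true, r ∨ ¬◇r is false, so p ∨ (r ∨ ¬◇r) is true.
    At z: r is false, ¬◇r is false, so r ∨ ¬◇r is false.
      At z: ◇r is true, so ¬◇r is false.
Satisfying worlds: {u, v, x, y, z, t, m, n, k}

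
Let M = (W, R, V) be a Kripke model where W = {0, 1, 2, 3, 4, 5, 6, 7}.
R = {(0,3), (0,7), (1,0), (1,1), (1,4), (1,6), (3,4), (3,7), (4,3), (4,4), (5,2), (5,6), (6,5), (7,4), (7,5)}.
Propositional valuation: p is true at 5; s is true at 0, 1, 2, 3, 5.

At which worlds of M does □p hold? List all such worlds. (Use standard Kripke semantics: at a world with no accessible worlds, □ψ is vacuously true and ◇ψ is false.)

2, 6

Recall that □ψ holds at a world iff ψ holds at every accessible world, and ◇ψ holds iff ψ holds at some accessible world.
Let φ = □p. Evaluate φ at each world:
  0 (successors {3, 7}): φ is false.
  1 (successors {0, 1, 4, 6}): φ is false.
  2 (successors ∅): φ is true.
  3 (successors {4, 7}): φ is false.
  4 (successors {3, 4}): φ is false.
  5 (successors {2, 6}): φ is false.
  6 (successors {5}): φ is true.
  7 (successors {4, 5}): φ is false.
For instance, at 6:
  At 6: □p requires p at every successor {5}.
    At 5: p is true.
  So □p is true at 6.
Satisfying worlds: {2, 6}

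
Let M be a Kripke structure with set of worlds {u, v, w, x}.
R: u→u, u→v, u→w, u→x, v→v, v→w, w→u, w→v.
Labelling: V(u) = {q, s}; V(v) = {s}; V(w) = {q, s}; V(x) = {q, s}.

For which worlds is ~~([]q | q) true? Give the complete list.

Let φ = ~~([]q | q). Evaluate φ at each world:
  u (successors {u, v, w, x}): φ is true.
  v (successors {v, w}): φ is false.
  w (successors {u, v}): φ is true.
  x (successors ∅): φ is true.
For instance, at u:
  At u: ~([]q | q) is false, so ~~([]q | q) is true.
    At u: []q | q is true, so ~([]q | q) is false.
      At u: []q is false, q is true, so []q | q is true.
Satisfying worlds: {u, w, x}

u, w, x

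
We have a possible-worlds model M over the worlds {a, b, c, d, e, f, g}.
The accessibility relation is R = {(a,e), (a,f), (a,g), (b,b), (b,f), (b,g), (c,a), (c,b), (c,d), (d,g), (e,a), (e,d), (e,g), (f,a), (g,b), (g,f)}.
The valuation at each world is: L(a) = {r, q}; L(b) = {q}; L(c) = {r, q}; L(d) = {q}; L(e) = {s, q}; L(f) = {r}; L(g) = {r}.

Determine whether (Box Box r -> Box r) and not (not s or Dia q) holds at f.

At f: Box Box r -> Box r is true, not (not s or Dia q) is false, so (Box Box r -> Box r) and not (not s or Dia q) is false.
  At f: Box Box r is false, Box r is true, so Box Box r -> Box r is true.
    At f: Box Box r requires Box r at every successor {a}.
      Box r fails at a, so Box Box r is false at f.
    At f: Box r requires r at every successor {a}.
      At a: r is true.
    So Box r is true at f.
  At f: not s or Dia q is true, so not (not s or Dia q) is false.
    At f: not s is true, Dia q is true, so not s or Dia q is true.
      At f: Dia q requires q at some successor in {a}.
        q holds at a, so Dia q is true at f.

No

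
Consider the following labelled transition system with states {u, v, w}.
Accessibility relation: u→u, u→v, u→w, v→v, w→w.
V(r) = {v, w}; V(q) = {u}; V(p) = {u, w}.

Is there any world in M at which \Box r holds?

Let φ = \Box r. Evaluate φ at each world:
  u (successors {u, v, w}): φ is false.
  v (successors {v}): φ is true.
  w (successors {w}): φ is true.
Detail at v (witness):
  At v: \Box r requires r at every successor {v}.
    At v: r is true.
  So \Box r is true at v.

Yes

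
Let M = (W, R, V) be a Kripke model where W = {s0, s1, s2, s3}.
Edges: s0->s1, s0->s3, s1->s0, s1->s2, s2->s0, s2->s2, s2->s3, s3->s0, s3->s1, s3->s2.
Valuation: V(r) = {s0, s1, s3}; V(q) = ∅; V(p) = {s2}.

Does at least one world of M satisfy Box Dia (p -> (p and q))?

Let φ = Box Dia (p -> (p and q)). Evaluate φ at each world:
  s0 (successors {s1, s3}): φ is true.
  s1 (successors {s0, s2}): φ is true.
  s2 (successors {s0, s2, s3}): φ is true.
  s3 (successors {s0, s1, s2}): φ is true.
Detail at s0 (witness):
  At s0: Box Dia (p -> (p and q)) requires Dia (p -> (p and q)) at every successor {s1, s3}.
      At s1: Dia (p -> (p and q)) requires p -> (p and q) at some successor in {s0, s2}.
        p -> (p and q) holds at s0, so Dia (p -> (p and q)) is true at s1.
      At s3: Dia (p -> (p and q)) requires p -> (p and q) at some successor in {s0, s1, s2}.
        p -> (p and q) holds at s0, so Dia (p -> (p and q)) is true at s3.
  So Box Dia (p -> (p and q)) is true at s0.

Yes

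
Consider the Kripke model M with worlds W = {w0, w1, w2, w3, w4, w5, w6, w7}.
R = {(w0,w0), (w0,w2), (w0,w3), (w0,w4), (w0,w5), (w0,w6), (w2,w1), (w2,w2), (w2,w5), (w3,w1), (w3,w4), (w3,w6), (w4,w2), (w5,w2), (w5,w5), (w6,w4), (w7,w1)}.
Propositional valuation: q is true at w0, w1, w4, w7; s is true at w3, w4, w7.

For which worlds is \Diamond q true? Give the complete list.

Recall that \Diamond ψ holds at a world iff ψ holds at some accessible world.
Let φ = \Diamond q. Evaluate φ at each world:
  w0 (successors {w0, w2, w3, w4, w5, w6}): φ is true.
  w1 (successors ∅): φ is false.
  w2 (successors {w1, w2, w5}): φ is true.
  w3 (successors {w1, w4, w6}): φ is true.
  w4 (successors {w2}): φ is false.
  w5 (successors {w2, w5}): φ is false.
  w6 (successors {w4}): φ is true.
  w7 (successors {w1}): φ is true.
For instance, at w3:
  At w3: \Diamond q requires q at some successor in {w1, w4, w6}.
    q holds at w1, so \Diamond q is true at w3.
Satisfying worlds: {w0, w2, w3, w6, w7}

w0, w2, w3, w6, w7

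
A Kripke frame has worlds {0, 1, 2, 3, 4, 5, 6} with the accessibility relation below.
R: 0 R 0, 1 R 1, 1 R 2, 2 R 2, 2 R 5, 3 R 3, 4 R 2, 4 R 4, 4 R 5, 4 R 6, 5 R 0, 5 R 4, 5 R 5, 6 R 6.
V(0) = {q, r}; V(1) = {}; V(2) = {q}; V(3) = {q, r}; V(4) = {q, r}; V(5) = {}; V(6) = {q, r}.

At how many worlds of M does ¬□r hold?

4

Let φ = ¬□r. Evaluate φ at each world:
  0 (successors {0}): φ is false.
  1 (successors {1, 2}): φ is true.
  2 (successors {2, 5}): φ is true.
  3 (successors {3}): φ is false.
  4 (successors {2, 4, 5, 6}): φ is true.
  5 (successors {0, 4, 5}): φ is true.
  6 (successors {6}): φ is false.
For instance, at 5:
  At 5: □r is false, so ¬□r is true.
    At 5: □r requires r at every successor {0, 4, 5}.
      r fails at 5, so □r is false at 5.
Satisfying worlds: {1, 2, 4, 5}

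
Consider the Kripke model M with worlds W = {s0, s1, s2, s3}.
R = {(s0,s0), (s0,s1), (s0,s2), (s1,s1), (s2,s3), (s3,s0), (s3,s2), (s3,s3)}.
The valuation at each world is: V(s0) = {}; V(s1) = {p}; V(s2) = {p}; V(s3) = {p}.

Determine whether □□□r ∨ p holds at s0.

Recall that □ψ holds at a world iff ψ holds at every accessible world, and ◇ψ holds iff ψ holds at some accessible world.
At s0: □□□r is false, p is false, so □□□r ∨ p is false.
  At s0: □□□r requires □□r at every successor {s0, s1, s2}.
    □□r fails at s0, so □□□r is false at s0.
      At s0: □□r requires □r at every successor {s0, s1, s2}.
        □r fails at s0, so □□r is false at s0.

No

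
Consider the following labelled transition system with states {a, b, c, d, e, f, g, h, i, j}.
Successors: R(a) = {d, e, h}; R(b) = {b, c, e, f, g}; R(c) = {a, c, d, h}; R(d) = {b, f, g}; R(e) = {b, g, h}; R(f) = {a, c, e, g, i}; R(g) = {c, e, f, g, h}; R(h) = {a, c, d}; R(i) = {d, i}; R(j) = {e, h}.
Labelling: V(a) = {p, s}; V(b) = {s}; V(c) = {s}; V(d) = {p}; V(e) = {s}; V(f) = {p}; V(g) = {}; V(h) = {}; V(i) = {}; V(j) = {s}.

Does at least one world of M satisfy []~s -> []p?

Yes

Let φ = []~s -> []p. Evaluate φ at each world:
  a (successors {d, e, h}): φ is true.
  b (successors {b, c, e, f, g}): φ is true.
  c (successors {a, c, d, h}): φ is true.
  d (successors {b, f, g}): φ is true.
  e (successors {b, g, h}): φ is true.
  f (successors {a, c, e, g, i}): φ is true.
  g (successors {c, e, f, g, h}): φ is true.
  h (successors {a, c, d}): φ is true.
  i (successors {d, i}): φ is false.
  j (successors {e, h}): φ is true.
Detail at a (witness):
  At a: []~s is false, []p is false, so []~s -> []p is true.
    At a: []~s requires ~s at every successor {d, e, h}.
      ~s fails at e, so []~s is false at a.
    At a: []p requires p at every successor {d, e, h}.
      p fails at e, so []p is false at a.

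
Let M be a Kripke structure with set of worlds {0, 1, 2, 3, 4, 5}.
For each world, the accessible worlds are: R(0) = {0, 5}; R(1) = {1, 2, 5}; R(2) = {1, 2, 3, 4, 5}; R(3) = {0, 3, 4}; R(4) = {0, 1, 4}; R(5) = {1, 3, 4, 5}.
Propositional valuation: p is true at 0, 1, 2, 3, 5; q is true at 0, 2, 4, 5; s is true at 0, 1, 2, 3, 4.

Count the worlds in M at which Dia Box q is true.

Let φ = Dia Box q. Evaluate φ at each world:
  0 (successors {0, 5}): φ is true.
  1 (successors {1, 2, 5}): φ is false.
  2 (successors {1, 2, 3, 4, 5}): φ is false.
  3 (successors {0, 3, 4}): φ is true.
  4 (successors {0, 1, 4}): φ is true.
  5 (successors {1, 3, 4, 5}): φ is false.
For instance, at 5:
  At 5: Dia Box q requires Box q at some successor in {1, 3, 4, 5}.
    At 1: Box q is false.
    At 3: Box q is false.
    At 4: Box q is false.
    At 5: Box q is false.
  So Dia Box q is false at 5.
Satisfying worlds: {0, 3, 4}

3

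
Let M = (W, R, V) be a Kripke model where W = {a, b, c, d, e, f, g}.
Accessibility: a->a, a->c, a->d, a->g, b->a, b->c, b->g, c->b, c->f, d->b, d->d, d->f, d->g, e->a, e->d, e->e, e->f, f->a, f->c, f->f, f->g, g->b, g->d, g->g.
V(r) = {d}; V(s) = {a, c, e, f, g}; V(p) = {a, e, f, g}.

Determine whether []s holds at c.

No

At c: []s requires s at every successor {b, f}.
  s fails at b, so []s is false at c.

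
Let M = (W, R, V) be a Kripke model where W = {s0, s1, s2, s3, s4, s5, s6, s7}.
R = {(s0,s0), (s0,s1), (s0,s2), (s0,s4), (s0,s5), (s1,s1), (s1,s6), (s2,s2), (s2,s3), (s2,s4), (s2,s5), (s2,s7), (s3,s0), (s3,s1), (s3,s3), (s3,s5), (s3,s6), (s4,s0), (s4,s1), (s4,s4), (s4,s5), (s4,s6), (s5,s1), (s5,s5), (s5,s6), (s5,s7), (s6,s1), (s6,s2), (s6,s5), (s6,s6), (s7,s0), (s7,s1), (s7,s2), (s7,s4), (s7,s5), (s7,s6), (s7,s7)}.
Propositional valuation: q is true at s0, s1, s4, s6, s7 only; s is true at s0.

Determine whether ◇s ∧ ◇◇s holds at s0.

Yes

Recall that ◇ψ holds at a world iff ψ holds at some accessible world.
At s0: ◇s is true, ◇◇s is true, so ◇s ∧ ◇◇s is true.
  At s0: ◇s requires s at some successor in {s0, s1, s2, s4, s5}.
    s holds at s0, so ◇s is true at s0.
  At s0: ◇◇s requires ◇s at some successor in {s0, s1, s2, s4, s5}.
    ◇s holds at s0, so ◇◇s is true at s0.
      At s0: ◇s requires s at some successor in {s0, s1, s2, s4, s5}.
        s holds at s0, so ◇s is true at s0.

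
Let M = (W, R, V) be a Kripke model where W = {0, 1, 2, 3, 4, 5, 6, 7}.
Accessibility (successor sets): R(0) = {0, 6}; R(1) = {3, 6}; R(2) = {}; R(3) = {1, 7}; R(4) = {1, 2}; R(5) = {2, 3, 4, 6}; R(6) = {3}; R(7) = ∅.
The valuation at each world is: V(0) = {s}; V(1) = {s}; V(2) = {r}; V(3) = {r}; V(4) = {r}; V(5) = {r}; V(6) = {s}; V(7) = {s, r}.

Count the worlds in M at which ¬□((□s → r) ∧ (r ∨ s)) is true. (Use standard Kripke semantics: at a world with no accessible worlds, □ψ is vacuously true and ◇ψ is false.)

Recall that □ψ holds at a world iff ψ holds at every accessible world, and ◇ψ holds iff ψ holds at some accessible world.
Let φ = ¬□((□s → r) ∧ (r ∨ s)). Evaluate φ at each world:
  0 (successors {0, 6}): φ is true.
  1 (successors {3, 6}): φ is false.
  2 (successors ∅): φ is false.
  3 (successors {1, 7}): φ is false.
  4 (successors {1, 2}): φ is false.
  5 (successors {2, 3, 4, 6}): φ is false.
  6 (successors {3}): φ is false.
  7 (successors ∅): φ is false.
For instance, at 5:
  At 5: □((□s → r) ∧ (r ∨ s)) is true, so ¬□((□s → r) ∧ (r ∨ s)) is false.
    At 5: □((□s → r) ∧ (r ∨ s)) requires (□s → r) ∧ (r ∨ s) at every successor {2, 3, 4, 6}.
      At 2: (□s → r) ∧ (r ∨ s) is true.
      At 3: (□s → r) ∧ (r ∨ s) is true.
      At 4: (□s → r) ∧ (r ∨ s) is true.
      At 6: (□s → r) ∧ (r ∨ s) is true.
    So □((□s → r) ∧ (r ∨ s)) is true at 5.
Satisfying worlds: {0}

1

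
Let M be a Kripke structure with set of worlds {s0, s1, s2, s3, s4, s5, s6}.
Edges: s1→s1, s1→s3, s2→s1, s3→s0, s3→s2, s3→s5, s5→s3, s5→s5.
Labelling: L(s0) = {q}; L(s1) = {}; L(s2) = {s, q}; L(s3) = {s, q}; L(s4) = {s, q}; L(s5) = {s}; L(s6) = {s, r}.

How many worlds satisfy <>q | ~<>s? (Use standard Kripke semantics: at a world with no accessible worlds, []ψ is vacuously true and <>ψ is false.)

Recall that <>ψ holds at a world iff ψ holds at some accessible world.
Let φ = <>q | ~<>s. Evaluate φ at each world:
  s0 (successors ∅): φ is true.
  s1 (successors {s1, s3}): φ is true.
  s2 (successors {s1}): φ is true.
  s3 (successors {s0, s2, s5}): φ is true.
  s4 (successors ∅): φ is true.
  s5 (successors {s3, s5}): φ is true.
  s6 (successors ∅): φ is true.
For instance, at s2:
  At s2: <>q is false, ~<>s is true, so <>q | ~<>s is true.
    At s2: <>q requires q at some successor in {s1}.
      At s1: q is false.
    So <>q is false at s2.
    At s2: <>s is false, so ~<>s is true.
      At s2: <>s requires s at some successor in {s1}.
        At s1: s is false.
      So <>s is false at s2.
Satisfying worlds: {s0, s1, s2, s3, s4, s5, s6}

7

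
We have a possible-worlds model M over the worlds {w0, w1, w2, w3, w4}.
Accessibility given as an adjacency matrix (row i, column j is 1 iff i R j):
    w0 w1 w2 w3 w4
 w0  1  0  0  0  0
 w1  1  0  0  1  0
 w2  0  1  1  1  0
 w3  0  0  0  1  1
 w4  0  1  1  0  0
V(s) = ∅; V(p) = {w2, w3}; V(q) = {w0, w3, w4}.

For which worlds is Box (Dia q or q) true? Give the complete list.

Let φ = Box (Dia q or q). Evaluate φ at each world:
  w0 (successors {w0}): φ is true.
  w1 (successors {w0, w3}): φ is true.
  w2 (successors {w1, w2, w3}): φ is true.
  w3 (successors {w3, w4}): φ is true.
  w4 (successors {w1, w2}): φ is true.
For instance, at w4:
  At w4: Box (Dia q or q) requires Dia q or q at every successor {w1, w2}.
      At w1: Dia q is true, q is false, so Dia q or q is true.
      At w2: Dia q is true, q is false, so Dia q or q is true.
  So Box (Dia q or q) is true at w4.
Satisfying worlds: {w0, w1, w2, w3, w4}

w0, w1, w2, w3, w4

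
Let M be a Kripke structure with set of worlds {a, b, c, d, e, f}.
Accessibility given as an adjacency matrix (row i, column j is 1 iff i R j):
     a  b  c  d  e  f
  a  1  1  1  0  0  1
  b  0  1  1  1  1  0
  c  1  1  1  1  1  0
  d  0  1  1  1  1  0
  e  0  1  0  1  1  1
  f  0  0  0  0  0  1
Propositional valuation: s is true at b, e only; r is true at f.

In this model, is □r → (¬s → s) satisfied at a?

At a: □r is false, ¬s → s is false, so □r → (¬s → s) is true.
  At a: □r requires r at every successor {a, b, c, f}.
    r fails at a, so □r is false at a.

Yes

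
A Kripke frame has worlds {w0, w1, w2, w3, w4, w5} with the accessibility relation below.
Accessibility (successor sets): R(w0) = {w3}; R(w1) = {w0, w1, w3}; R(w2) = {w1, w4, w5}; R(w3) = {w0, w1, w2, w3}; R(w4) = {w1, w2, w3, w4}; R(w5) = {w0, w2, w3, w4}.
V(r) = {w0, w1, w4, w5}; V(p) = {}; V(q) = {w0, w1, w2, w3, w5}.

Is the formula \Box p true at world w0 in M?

No

At w0: \Box p requires p at every successor {w3}.
  p fails at w3, so \Box p is false at w0.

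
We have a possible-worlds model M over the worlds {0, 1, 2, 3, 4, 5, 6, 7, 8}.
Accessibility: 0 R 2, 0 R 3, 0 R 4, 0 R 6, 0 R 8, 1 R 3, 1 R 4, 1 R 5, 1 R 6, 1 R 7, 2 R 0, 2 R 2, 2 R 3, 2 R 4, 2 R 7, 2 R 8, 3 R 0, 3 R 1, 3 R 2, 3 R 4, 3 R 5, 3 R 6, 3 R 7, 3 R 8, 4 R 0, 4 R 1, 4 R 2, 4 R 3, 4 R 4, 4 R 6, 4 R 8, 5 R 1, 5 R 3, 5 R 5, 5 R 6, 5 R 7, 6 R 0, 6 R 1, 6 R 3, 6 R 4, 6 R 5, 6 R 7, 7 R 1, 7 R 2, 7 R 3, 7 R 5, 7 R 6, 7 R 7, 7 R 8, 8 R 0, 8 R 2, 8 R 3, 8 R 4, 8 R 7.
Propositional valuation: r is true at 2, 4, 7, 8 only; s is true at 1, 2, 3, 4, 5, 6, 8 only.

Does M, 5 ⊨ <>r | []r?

At 5: <>r is true, []r is false, so <>r | []r is true.
  At 5: <>r requires r at some successor in {1, 3, 5, 6, 7}.
    r holds at 7, so <>r is true at 5.
  At 5: []r requires r at every successor {1, 3, 5, 6, 7}.
    r fails at 1, so []r is false at 5.

Yes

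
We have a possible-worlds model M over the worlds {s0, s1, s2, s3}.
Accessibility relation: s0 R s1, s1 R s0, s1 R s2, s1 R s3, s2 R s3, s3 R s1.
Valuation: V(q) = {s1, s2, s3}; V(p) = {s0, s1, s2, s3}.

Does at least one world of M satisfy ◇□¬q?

No

Recall that □ψ holds at a world iff ψ holds at every accessible world, and ◇ψ holds iff ψ holds at some accessible world.
Let φ = ◇□¬q. Evaluate φ at each world:
  s0 (successors {s1}): φ is false.
  s1 (successors {s0, s2, s3}): φ is false.
  s2 (successors {s3}): φ is false.
  s3 (successors {s1}): φ is false.
For instance, at s3:
  At s3: ◇□¬q requires □¬q at some successor in {s1}.
    At s1: □¬q is false.
  So ◇□¬q is false at s3.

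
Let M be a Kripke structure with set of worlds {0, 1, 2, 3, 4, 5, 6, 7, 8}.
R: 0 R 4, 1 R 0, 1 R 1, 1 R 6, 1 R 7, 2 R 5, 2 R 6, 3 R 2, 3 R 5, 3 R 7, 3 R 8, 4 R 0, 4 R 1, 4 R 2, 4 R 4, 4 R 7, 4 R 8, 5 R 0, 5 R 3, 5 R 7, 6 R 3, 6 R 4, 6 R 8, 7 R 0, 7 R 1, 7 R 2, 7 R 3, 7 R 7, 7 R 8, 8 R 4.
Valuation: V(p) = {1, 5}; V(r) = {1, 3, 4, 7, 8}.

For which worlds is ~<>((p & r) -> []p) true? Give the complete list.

none

Let φ = ~<>((p & r) -> []p). Evaluate φ at each world:
  0 (successors {4}): φ is false.
  1 (successors {0, 1, 6, 7}): φ is false.
  2 (successors {5, 6}): φ is false.
  3 (successors {2, 5, 7, 8}): φ is false.
  4 (successors {0, 1, 2, 4, 7, 8}): φ is false.
  5 (successors {0, 3, 7}): φ is false.
  6 (successors {3, 4, 8}): φ is false.
  7 (successors {0, 1, 2, 3, 7, 8}): φ is false.
  8 (successors {4}): φ is false.
For instance, at 1:
  At 1: <>((p & r) -> []p) is true, so ~<>((p & r) -> []p) is false.
    At 1: <>((p & r) -> []p) requires (p & r) -> []p at some successor in {0, 1, 6, 7}.
      (p & r) -> []p holds at 0, so <>((p & r) -> []p) is true at 1.
Satisfying worlds: none.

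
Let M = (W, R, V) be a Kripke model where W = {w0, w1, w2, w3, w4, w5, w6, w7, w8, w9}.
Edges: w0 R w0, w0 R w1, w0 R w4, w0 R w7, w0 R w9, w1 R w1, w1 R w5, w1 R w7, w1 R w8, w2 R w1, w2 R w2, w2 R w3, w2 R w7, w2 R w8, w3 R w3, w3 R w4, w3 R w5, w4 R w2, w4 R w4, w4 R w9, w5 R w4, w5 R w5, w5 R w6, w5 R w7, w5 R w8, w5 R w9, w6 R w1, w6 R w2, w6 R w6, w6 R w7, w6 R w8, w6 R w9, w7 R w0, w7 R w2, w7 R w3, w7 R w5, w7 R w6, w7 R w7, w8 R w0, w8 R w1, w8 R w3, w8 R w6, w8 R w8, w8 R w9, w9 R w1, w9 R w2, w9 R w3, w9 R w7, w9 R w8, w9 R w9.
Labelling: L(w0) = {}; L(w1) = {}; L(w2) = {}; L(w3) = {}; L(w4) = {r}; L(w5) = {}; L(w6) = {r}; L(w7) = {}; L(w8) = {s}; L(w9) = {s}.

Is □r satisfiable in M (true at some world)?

Let φ = □r. Evaluate φ at each world:
  w0 (successors {w0, w1, w4, w7, w9}): φ is false.
  w1 (successors {w1, w5, w7, w8}): φ is false.
  w2 (successors {w1, w2, w3, w7, w8}): φ is false.
  w3 (successors {w3, w4, w5}): φ is false.
  w4 (successors {w2, w4, w9}): φ is false.
  w5 (successors {w4, w5, w6, w7, w8, w9}): φ is false.
  w6 (successors {w1, w2, w6, w7, w8, w9}): φ is false.
  w7 (successors {w0, w2, w3, w5, w6, w7}): φ is false.
  w8 (successors {w0, w1, w3, w6, w8, w9}): φ is false.
  w9 (successors {w1, w2, w3, w7, w8, w9}): φ is false.
For instance, at w9:
  At w9: □r requires r at every successor {w1, w2, w3, w7, w8, w9}.
    r fails at w1, so □r is false at w9.

No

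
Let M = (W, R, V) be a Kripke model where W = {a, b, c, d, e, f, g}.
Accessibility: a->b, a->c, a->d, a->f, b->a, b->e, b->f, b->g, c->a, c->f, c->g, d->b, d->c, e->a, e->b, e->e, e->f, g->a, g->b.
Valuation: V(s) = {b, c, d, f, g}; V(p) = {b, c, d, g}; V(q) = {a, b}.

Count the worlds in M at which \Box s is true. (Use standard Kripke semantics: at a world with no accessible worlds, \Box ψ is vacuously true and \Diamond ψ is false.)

3

Let φ = \Box s. Evaluate φ at each world:
  a (successors {b, c, d, f}): φ is true.
  b (successors {a, e, f, g}): φ is false.
  c (successors {a, f, g}): φ is false.
  d (successors {b, c}): φ is true.
  e (successors {a, b, e, f}): φ is false.
  f (successors ∅): φ is true.
  g (successors {a, b}): φ is false.
For instance, at c:
  At c: \Box s requires s at every successor {a, f, g}.
    s fails at a, so \Box s is false at c.
Satisfying worlds: {a, d, f}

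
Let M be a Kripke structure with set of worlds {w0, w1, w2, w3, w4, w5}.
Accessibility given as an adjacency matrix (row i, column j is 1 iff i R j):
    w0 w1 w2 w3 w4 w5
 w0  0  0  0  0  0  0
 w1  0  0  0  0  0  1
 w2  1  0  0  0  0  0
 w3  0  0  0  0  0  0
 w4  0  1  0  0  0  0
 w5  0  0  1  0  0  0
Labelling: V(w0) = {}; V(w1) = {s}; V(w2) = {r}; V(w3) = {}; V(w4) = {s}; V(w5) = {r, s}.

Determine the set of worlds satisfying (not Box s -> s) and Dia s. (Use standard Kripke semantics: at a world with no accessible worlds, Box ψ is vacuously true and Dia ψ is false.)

w1, w4

Recall that Box ψ holds at a world iff ψ holds at every accessible world, and Dia ψ holds iff ψ holds at some accessible world.
Let φ = (not Box s -> s) and Dia s. Evaluate φ at each world:
  w0 (successors ∅): φ is false.
  w1 (successors {w5}): φ is true.
  w2 (successors {w0}): φ is false.
  w3 (successors ∅): φ is false.
  w4 (successors {w1}): φ is true.
  w5 (successors {w2}): φ is false.
For instance, at w5:
  At w5: not Box s -> s is true, Dia s is false, so (not Box s -> s) and Dia s is false.
    At w5: not Box s is true, s is true, so not Box s -> s is true.
      At w5: Box s is false, so not Box s is true.
    At w5: Dia s requires s at some successor in {w2}.
      At w2: s is false.
    So Dia s is false at w5.
Satisfying worlds: {w1, w4}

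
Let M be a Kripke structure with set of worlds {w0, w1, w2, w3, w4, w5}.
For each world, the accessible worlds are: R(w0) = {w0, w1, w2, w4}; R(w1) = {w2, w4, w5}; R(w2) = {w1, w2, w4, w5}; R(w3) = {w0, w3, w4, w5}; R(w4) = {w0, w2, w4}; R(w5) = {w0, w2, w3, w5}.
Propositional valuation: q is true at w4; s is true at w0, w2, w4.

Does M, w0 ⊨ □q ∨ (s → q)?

Recall that □ψ holds at a world iff ψ holds at every accessible world, and ◇ψ holds iff ψ holds at some accessible world.
At w0: □q is false, s → q is false, so □q ∨ (s → q) is false.
  At w0: □q requires q at every successor {w0, w1, w2, w4}.
    q fails at w0, so □q is false at w0.

No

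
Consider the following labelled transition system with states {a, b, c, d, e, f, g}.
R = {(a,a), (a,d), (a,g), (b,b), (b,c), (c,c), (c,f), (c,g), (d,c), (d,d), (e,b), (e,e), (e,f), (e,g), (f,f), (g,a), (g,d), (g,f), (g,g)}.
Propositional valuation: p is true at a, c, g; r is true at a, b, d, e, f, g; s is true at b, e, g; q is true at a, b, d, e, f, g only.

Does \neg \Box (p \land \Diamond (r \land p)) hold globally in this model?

Yes

Let φ = \neg \Box (p \land \Diamond (r \land p)). Evaluate φ at each world:
  a (successors {a, d, g}): φ is true.
  b (successors {b, c}): φ is true.
  c (successors {c, f, g}): φ is true.
  d (successors {c, d}): φ is true.
  e (successors {b, e, f, g}): φ is true.
  f (successors {f}): φ is true.
  g (successors {a, d, f, g}): φ is true.
For instance, at e:
  At e: \Box (p \land \Diamond (r \land p)) is false, so \neg \Box (p \land \Diamond (r \land p)) is true.
    At e: \Box (p \land \Diamond (r \land p)) requires p \land \Diamond (r \land p) at every successor {b, e, f, g}.
      p \land \Diamond (r \land p) fails at b, so \Box (p \land \Diamond (r \land p)) is false at e.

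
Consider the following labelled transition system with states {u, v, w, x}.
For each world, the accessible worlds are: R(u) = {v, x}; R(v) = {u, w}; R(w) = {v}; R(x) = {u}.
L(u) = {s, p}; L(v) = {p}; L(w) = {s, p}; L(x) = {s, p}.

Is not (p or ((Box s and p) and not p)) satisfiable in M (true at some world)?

Let φ = not (p or ((Box s and p) and not p)). Evaluate φ at each world:
  u (successors {v, x}): φ is false.
  v (successors {u, w}): φ is false.
  w (successors {v}): φ is false.
  x (successors {u}): φ is false.
For instance, at w:
  At w: p or ((Box s and p) and not p) is true, so not (p or ((Box s and p) and not p)) is false.
    At w: p is true, (Box s and p) and not p is false, so p or ((Box s and p) and not p) is true.
      At w: Box s and p is false, not p is false, so (Box s and p) and not p is false.

No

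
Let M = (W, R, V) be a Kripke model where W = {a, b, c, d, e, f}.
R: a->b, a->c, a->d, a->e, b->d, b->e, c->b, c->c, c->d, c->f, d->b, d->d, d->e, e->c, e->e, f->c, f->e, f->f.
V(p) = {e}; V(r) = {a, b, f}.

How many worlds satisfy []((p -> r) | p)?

Let φ = []((p -> r) | p). Evaluate φ at each world:
  a (successors {b, c, d, e}): φ is true.
  b (successors {d, e}): φ is true.
  c (successors {b, c, d, f}): φ is true.
  d (successors {b, d, e}): φ is true.
  e (successors {c, e}): φ is true.
  f (successors {c, e, f}): φ is true.
For instance, at a:
  At a: []((p -> r) | p) requires (p -> r) | p at every successor {b, c, d, e}.
    At b: (p -> r) | p is true.
    At c: (p -> r) | p is true.
    At d: (p -> r) | p is true.
    At e: (p -> r) | p is true.
  So []((p -> r) | p) is true at a.
Satisfying worlds: {a, b, c, d, e, f}

6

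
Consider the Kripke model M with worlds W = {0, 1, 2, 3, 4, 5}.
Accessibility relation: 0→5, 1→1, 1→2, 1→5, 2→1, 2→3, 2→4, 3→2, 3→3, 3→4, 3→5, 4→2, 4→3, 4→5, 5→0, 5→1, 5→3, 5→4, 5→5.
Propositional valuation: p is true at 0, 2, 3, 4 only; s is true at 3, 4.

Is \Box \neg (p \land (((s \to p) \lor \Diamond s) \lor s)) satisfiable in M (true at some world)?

Yes

Recall that \Box ψ holds at a world iff ψ holds at every accessible world, and \Diamond ψ holds iff ψ holds at some accessible world.
Let φ = \Box \neg (p \land (((s \to p) \lor \Diamond s) \lor s)). Evaluate φ at each world:
  0 (successors {5}): φ is true.
  1 (successors {1, 2, 5}): φ is false.
  2 (successors {1, 3, 4}): φ is false.
  3 (successors {2, 3, 4, 5}): φ is false.
  4 (successors {2, 3, 5}): φ is false.
  5 (successors {0, 1, 3, 4, 5}): φ is false.
Detail at 0 (witness):
  At 0: \Box \neg (p \land (((s \to p) \lor \Diamond s) \lor s)) requires \neg (p \land (((s \to p) \lor \Diamond s) \lor s)) at every successor {5}.
      At 5: p \land (((s \to p) \lor \Diamond s) \lor s) is false, so \neg (p \land (((s \to p) \lor \Diamond s) \lor s)) is true.
  So \Box \neg (p \land (((s \to p) \lor \Diamond s) \lor s)) is true at 0.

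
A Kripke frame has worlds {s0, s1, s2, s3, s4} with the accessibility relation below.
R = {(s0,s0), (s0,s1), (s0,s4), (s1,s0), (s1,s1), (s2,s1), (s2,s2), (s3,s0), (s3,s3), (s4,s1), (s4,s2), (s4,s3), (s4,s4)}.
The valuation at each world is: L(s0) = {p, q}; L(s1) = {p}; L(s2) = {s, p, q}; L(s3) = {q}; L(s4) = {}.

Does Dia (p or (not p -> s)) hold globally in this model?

Yes

Recall that Dia ψ holds at a world iff ψ holds at some accessible world.
Let φ = Dia (p or (not p -> s)). Evaluate φ at each world:
  s0 (successors {s0, s1, s4}): φ is true.
  s1 (successors {s0, s1}): φ is true.
  s2 (successors {s1, s2}): φ is true.
  s3 (successors {s0, s3}): φ is true.
  s4 (successors {s1, s2, s3, s4}): φ is true.
For instance, at s2:
  At s2: Dia (p or (not p -> s)) requires p or (not p -> s) at some successor in {s1, s2}.
    p or (not p -> s) holds at s1, so Dia (p or (not p -> s)) is true at s2.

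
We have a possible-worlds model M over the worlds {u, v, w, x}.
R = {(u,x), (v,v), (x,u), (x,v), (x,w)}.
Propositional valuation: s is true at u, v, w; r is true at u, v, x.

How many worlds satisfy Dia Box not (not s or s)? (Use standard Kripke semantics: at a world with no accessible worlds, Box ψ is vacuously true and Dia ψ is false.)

1

Let φ = Dia Box not (not s or s). Evaluate φ at each world:
  u (successors {x}): φ is false.
  v (successors {v}): φ is false.
  w (successors ∅): φ is false.
  x (successors {u, v, w}): φ is true.
For instance, at u:
  At u: Dia Box not (not s or s) requires Box not (not s or s) at some successor in {x}.
    At x: Box not (not s or s) is false.
  So Dia Box not (not s or s) is false at u.
Satisfying worlds: {x}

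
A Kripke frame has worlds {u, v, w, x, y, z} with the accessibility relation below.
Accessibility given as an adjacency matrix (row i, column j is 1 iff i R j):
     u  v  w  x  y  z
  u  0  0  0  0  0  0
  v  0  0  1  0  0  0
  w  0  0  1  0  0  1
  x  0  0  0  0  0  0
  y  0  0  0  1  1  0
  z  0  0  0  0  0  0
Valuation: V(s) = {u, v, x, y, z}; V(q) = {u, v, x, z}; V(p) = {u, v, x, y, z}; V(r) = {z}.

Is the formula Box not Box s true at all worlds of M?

Let φ = Box not Box s. Evaluate φ at each world:
  u (successors ∅): φ is true.
  v (successors {w}): φ is true.
  w (successors {w, z}): φ is false.
  x (successors ∅): φ is true.
  y (successors {x, y}): φ is false.
  z (successors ∅): φ is true.
Detail at w (counterexample):
  At w: Box not Box s requires not Box s at every successor {w, z}.
    not Box s fails at z, so Box not Box s is false at w.
      At z: Box s is true, so not Box s is false.

No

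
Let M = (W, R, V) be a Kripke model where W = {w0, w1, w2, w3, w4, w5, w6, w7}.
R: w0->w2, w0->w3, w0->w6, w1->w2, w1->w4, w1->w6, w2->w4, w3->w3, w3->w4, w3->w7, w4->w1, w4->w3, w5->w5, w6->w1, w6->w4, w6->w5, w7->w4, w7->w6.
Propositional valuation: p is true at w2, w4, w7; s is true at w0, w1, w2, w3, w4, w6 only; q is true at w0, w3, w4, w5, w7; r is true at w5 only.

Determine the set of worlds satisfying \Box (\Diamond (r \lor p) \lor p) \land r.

w5

Let φ = \Box (\Diamond (r \lor p) \lor p) \land r. Evaluate φ at each world:
  w0 (successors {w2, w3, w6}): φ is false.
  w1 (successors {w2, w4, w6}): φ is false.
  w2 (successors {w4}): φ is false.
  w3 (successors {w3, w4, w7}): φ is false.
  w4 (successors {w1, w3}): φ is false.
  w5 (successors {w5}): φ is true.
  w6 (successors {w1, w4, w5}): φ is false.
  w7 (successors {w4, w6}): φ is false.
For instance, at w4:
  At w4: \Box (\Diamond (r \lor p) \lor p) is true, r is false, so \Box (\Diamond (r \lor p) \lor p) \land r is false.
    At w4: \Box (\Diamond (r \lor p) \lor p) requires \Diamond (r \lor p) \lor p at every successor {w1, w3}.
      At w1: \Diamond (r \lor p) \lor p is true.
      At w3: \Diamond (r \lor p) \lor p is true.
    So \Box (\Diamond (r \lor p) \lor p) is true at w4.
Satisfying worlds: {w5}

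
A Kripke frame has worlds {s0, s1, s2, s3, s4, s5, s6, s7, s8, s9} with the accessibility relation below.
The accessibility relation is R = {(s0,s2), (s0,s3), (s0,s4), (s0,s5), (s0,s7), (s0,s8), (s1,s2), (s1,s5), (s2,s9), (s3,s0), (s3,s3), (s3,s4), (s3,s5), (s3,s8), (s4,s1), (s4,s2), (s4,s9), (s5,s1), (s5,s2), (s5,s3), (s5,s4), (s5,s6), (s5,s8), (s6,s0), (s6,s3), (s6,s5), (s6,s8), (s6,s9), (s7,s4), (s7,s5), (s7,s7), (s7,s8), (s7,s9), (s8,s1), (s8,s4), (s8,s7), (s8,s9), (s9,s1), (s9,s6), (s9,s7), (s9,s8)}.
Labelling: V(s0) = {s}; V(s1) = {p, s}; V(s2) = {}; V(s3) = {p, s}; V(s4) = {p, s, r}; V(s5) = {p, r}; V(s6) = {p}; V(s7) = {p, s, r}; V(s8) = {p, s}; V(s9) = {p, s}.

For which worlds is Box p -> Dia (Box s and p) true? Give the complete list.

Let φ = Box p -> Dia (Box s and p). Evaluate φ at each world:
  s0 (successors {s2, s3, s4, s5, s7, s8}): φ is true.
  s1 (successors {s2, s5}): φ is true.
  s2 (successors {s9}): φ is false.
  s3 (successors {s0, s3, s4, s5, s8}): φ is true.
  s4 (successors {s1, s2, s9}): φ is true.
  s5 (successors {s1, s2, s3, s4, s6, s8}): φ is true.
  s6 (successors {s0, s3, s5, s8, s9}): φ is true.
  s7 (successors {s4, s5, s7, s8, s9}): φ is true.
  s8 (successors {s1, s4, s7, s9}): φ is false.
  s9 (successors {s1, s6, s7, s8}): φ is true.
For instance, at s0:
  At s0: Box p is false, Dia (Box s and p) is true, so Box p -> Dia (Box s and p) is true.
    At s0: Box p requires p at every successor {s2, s3, s4, s5, s7, s8}.
      p fails at s2, so Box p is false at s0.
    At s0: Dia (Box s and p) requires Box s and p at some successor in {s2, s3, s4, s5, s7, s8}.
      Box s and p holds at s8, so Dia (Box s and p) is true at s0.
Satisfying worlds: {s0, s1, s3, s4, s5, s6, s7, s9}

s0, s1, s3, s4, s5, s6, s7, s9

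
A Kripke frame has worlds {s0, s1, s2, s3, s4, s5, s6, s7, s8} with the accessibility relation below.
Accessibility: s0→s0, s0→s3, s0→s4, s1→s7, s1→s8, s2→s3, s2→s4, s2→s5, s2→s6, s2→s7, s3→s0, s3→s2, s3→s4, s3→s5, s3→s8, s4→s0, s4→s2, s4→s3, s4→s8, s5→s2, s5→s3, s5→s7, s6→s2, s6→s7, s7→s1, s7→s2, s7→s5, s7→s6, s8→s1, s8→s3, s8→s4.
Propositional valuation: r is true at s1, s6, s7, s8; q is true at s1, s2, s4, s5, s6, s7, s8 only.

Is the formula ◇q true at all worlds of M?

Yes

Let φ = ◇q. Evaluate φ at each world:
  s0 (successors {s0, s3, s4}): φ is true.
  s1 (successors {s7, s8}): φ is true.
  s2 (successors {s3, s4, s5, s6, s7}): φ is true.
  s3 (successors {s0, s2, s4, s5, s8}): φ is true.
  s4 (successors {s0, s2, s3, s8}): φ is true.
  s5 (successors {s2, s3, s7}): φ is true.
  s6 (successors {s2, s7}): φ is true.
  s7 (successors {s1, s2, s5, s6}): φ is true.
  s8 (successors {s1, s3, s4}): φ is true.
For instance, at s7:
  At s7: ◇q requires q at some successor in {s1, s2, s5, s6}.
    q holds at s1, so ◇q is true at s7.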